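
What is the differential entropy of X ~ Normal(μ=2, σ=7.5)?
3.4338 nats

We have X ~ Normal(μ=2, σ=7.5).

The differential entropy measures the uncertainty or information content of the distribution.

For a Normal distribution with μ=2, σ=7.5:
h(X) = 3.4338 nats

(In bits, this would be 4.9540 bits.)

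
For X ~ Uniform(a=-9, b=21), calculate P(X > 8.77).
0.407667

We have X ~ Uniform(a=-9, b=21).

P(X > 8.77) = 1 - P(X ≤ 8.77)
                = 1 - F(8.77)
                = 1 - 0.592333
                = 0.407667

So there's approximately a 40.8% chance that X exceeds 8.77.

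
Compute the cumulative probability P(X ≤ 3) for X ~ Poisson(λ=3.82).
0.469402

We have X ~ Poisson(λ=3.82).

The CDF gives us P(X ≤ k).

Using the CDF:
P(X ≤ 3) = 0.469402

This means there's approximately a 46.9% chance that X is at most 3.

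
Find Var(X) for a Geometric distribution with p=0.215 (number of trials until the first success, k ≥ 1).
16.9822

We have X ~ Geometric(p=0.215) (number of trials until the first success, k ≥ 1).

For a Geometric distribution with p=0.215 (number of trials until the first success, k ≥ 1):
Var(X) = 16.9822

The variance measures the spread of the distribution around the mean.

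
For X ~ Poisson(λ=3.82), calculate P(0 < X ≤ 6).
0.885298

We have X ~ Poisson(λ=3.82).

To find P(0 < X ≤ 6), we use:
P(0 < X ≤ 6) = P(X ≤ 6) - P(X ≤ 0)
                 = F(6) - F(0)
                 = 0.907226 - 0.021928
                 = 0.885298

So there's approximately a 88.5% chance that X falls in this range.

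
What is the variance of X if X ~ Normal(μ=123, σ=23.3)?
542.8900

We have X ~ Normal(μ=123, σ=23.3).

For a Normal distribution with μ=123, σ=23.3:
Var(X) = 542.8900

The variance measures the spread of the distribution around the mean.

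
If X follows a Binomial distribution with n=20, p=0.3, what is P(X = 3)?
0.071604

We have X ~ Binomial(n=20, p=0.3).

For a Binomial distribution, the PMF gives us the probability of each outcome.

Using the PMF formula:
P(X = 3) = 0.071604

Rounded to 4 decimal places: 0.0716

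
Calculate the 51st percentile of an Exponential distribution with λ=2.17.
0.3287

We have X ~ Exponential(λ=2.17).

We want to find x such that P(X ≤ x) = 0.51.

This is the 51st percentile, which means 51% of values fall below this point.

Using the inverse CDF (quantile function):
x = F⁻¹(0.51) = 0.3287

Verification: P(X ≤ 0.3287) = 0.51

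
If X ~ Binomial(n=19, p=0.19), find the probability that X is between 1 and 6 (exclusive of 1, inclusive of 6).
0.847190

We have X ~ Binomial(n=19, p=0.19).

To find P(1 < X ≤ 6), we use:
P(1 < X ≤ 6) = P(X ≤ 6) - P(X ≤ 1)
                 = F(6) - F(1)
                 = 0.946765 - 0.099576
                 = 0.847190

So there's approximately a 84.7% chance that X falls in this range.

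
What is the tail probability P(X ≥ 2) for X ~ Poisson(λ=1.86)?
0.554776

We have X ~ Poisson(λ=1.86).

For discrete distributions, P(X ≥ 2) = 1 - P(X ≤ 1).

P(X ≤ 1) = 0.445224
P(X ≥ 2) = 1 - 0.445224 = 0.554776

So there's approximately a 55.5% chance that X is at least 2.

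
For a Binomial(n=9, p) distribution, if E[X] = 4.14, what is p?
p = 0.46

For a Binomial(n, p) distribution:
E[X] = n × p

Given n = 9 and E[X] = 4.14:
4.14 = 9 × p
p = 4.14 / 9 = 0.46

Verification: Binomial(9, 0.46) has E[X] = 4.14 ✓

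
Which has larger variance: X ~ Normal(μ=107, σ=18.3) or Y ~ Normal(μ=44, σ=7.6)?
X has larger variance (334.8900 > 57.7600)

Compute the variance for each distribution:

X ~ Normal(μ=107, σ=18.3):
Var(X) = 334.8900

Y ~ Normal(μ=44, σ=7.6):
Var(Y) = 57.7600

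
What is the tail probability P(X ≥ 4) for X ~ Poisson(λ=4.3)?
0.622846

We have X ~ Poisson(λ=4.3).

For discrete distributions, P(X ≥ 4) = 1 - P(X ≤ 3).

P(X ≤ 3) = 0.377154
P(X ≥ 4) = 1 - 0.377154 = 0.622846

So there's approximately a 62.3% chance that X is at least 4.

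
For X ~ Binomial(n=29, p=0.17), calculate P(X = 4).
0.188118

We have X ~ Binomial(n=29, p=0.17).

For a Binomial distribution, the PMF gives us the probability of each outcome.

Using the PMF formula:
P(X = 4) = 0.188118

Rounded to 4 decimal places: 0.1881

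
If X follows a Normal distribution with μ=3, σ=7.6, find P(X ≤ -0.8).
0.308538

We have X ~ Normal(μ=3, σ=7.6).

The CDF gives us P(X ≤ k).

Using the CDF:
P(X ≤ -0.8) = 0.308538

This means there's approximately a 30.9% chance that X is at most -0.8.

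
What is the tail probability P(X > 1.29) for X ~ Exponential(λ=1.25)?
0.199389

We have X ~ Exponential(λ=1.25).

P(X > 1.29) = 1 - P(X ≤ 1.29)
                = 1 - F(1.29)
                = 1 - 0.800611
                = 0.199389

So there's approximately a 19.9% chance that X exceeds 1.29.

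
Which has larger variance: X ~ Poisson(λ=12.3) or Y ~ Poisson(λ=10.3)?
X has larger variance (12.3000 > 10.3000)

Compute the variance for each distribution:

X ~ Poisson(λ=12.3):
Var(X) = 12.3000

Y ~ Poisson(λ=10.3):
Var(Y) = 10.3000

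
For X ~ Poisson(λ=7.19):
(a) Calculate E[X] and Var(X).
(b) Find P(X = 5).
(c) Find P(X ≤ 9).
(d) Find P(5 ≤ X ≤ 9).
(a) E[X] = 7.1900, Var(X) = 7.1900
(b) P(X = 5) = 0.120750
(c) P(X ≤ 9) = 0.810718
(d) P(5 ≤ X ≤ 9) = 0.654365

We have X ~ Poisson(λ=7.19).

(a) Moments:
E[X] = 7.1900
Var(X) = 7.1900
σ = √Var(X) = 2.6814

(b) Point probability using PMF:
P(X = 5) = 0.120750

(c) Cumulative probability using CDF:
P(X ≤ 9) = F(9) = 0.810718

(d) Range probability:
P(5 ≤ X ≤ 9) = P(X ≤ 9) - P(X ≤ 4)
                   = F(9) - F(4)
                   = 0.810718 - 0.156353
                   = 0.654365

This means approximately 65.4% of outcomes fall in the interval [5, 9].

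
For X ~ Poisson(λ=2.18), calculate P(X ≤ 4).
0.929649

We have X ~ Poisson(λ=2.18).

The CDF gives us P(X ≤ k).

Using the CDF:
P(X ≤ 4) = 0.929649

This means there's approximately a 93.0% chance that X is at most 4.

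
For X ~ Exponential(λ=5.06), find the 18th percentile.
0.0392

We have X ~ Exponential(λ=5.06).

We want to find x such that P(X ≤ x) = 0.18.

This is the 18th percentile, which means 18% of values fall below this point.

Using the inverse CDF (quantile function):
x = F⁻¹(0.18) = 0.0392

Verification: P(X ≤ 0.0392) = 0.18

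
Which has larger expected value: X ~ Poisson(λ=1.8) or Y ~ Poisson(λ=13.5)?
Y has larger mean (13.5000 > 1.8000)

Compute the expected value for each distribution:

X ~ Poisson(λ=1.8):
E[X] = 1.8000

Y ~ Poisson(λ=13.5):
E[Y] = 13.5000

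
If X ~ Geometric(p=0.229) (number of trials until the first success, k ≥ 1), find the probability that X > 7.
0.161950

We have X ~ Geometric(p=0.229) (number of trials until the first success, k ≥ 1).

P(X > 7) = 1 - P(X ≤ 7)
                = 1 - F(7)
                = 1 - 0.838050
                = 0.161950

So there's approximately a 16.2% chance that X exceeds 7.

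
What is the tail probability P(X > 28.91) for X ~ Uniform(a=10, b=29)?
0.004737

We have X ~ Uniform(a=10, b=29).

P(X > 28.91) = 1 - P(X ≤ 28.91)
                = 1 - F(28.91)
                = 1 - 0.995263
                = 0.004737

So there's approximately a 0.5% chance that X exceeds 28.91.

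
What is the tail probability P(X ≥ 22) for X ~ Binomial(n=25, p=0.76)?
0.116576

We have X ~ Binomial(n=25, p=0.76).

For discrete distributions, P(X ≥ 22) = 1 - P(X ≤ 21).

P(X ≤ 21) = 0.883424
P(X ≥ 22) = 1 - 0.883424 = 0.116576

So there's approximately a 11.7% chance that X is at least 22.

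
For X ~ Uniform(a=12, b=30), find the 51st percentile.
21.1800

We have X ~ Uniform(a=12, b=30).

We want to find x such that P(X ≤ x) = 0.51.

This is the 51st percentile, which means 51% of values fall below this point.

Using the inverse CDF (quantile function):
x = F⁻¹(0.51) = 21.1800

Verification: P(X ≤ 21.1800) = 0.51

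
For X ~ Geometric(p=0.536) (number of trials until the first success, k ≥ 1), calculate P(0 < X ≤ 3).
0.900103

We have X ~ Geometric(p=0.536) (number of trials until the first success, k ≥ 1).

To find P(0 < X ≤ 3), we use:
P(0 < X ≤ 3) = P(X ≤ 3) - P(X ≤ 0)
                 = F(3) - F(0)
                 = 0.900103 - 0.000000
                 = 0.900103

So there's approximately a 90.0% chance that X falls in this range.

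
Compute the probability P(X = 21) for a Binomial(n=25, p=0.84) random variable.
0.213027

We have X ~ Binomial(n=25, p=0.84).

For a Binomial distribution, the PMF gives us the probability of each outcome.

Using the PMF formula:
P(X = 21) = 0.213027

Rounded to 4 decimal places: 0.2130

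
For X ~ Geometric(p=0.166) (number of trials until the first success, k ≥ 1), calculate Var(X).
30.2656

We have X ~ Geometric(p=0.166) (number of trials until the first success, k ≥ 1).

For a Geometric distribution with p=0.166 (number of trials until the first success, k ≥ 1):
Var(X) = 30.2656

The variance measures the spread of the distribution around the mean.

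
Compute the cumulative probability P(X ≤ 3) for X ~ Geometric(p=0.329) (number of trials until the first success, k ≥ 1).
0.697888

We have X ~ Geometric(p=0.329) (number of trials until the first success, k ≥ 1).

The CDF gives us P(X ≤ k).

Using the CDF:
P(X ≤ 3) = 0.697888

This means there's approximately a 69.8% chance that X is at most 3.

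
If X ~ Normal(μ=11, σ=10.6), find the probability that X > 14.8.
0.359988

We have X ~ Normal(μ=11, σ=10.6).

P(X > 14.8) = 1 - P(X ≤ 14.8)
                = 1 - F(14.8)
                = 1 - 0.640012
                = 0.359988

So there's approximately a 36.0% chance that X exceeds 14.8.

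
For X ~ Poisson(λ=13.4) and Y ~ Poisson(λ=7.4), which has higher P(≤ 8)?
Y has higher probability (P(Y ≤ 8) = 0.6757 > P(X ≤ 8) = 0.0828)

Compute P(≤ 8) for each distribution:

X ~ Poisson(λ=13.4):
P(X ≤ 8) = 0.0828

Y ~ Poisson(λ=7.4):
P(Y ≤ 8) = 0.6757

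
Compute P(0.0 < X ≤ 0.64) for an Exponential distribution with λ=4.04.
0.924649

We have X ~ Exponential(λ=4.04).

To find P(0.0 < X ≤ 0.64), we use:
P(0.0 < X ≤ 0.64) = P(X ≤ 0.64) - P(X ≤ 0.0)
                 = F(0.64) - F(0.0)
                 = 0.924649 - 0.000000
                 = 0.924649

So there's approximately a 92.5% chance that X falls in this range.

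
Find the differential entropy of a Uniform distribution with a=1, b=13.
2.4849 nats

We have X ~ Uniform(a=1, b=13).

The differential entropy measures the uncertainty or information content of the distribution.

For a Uniform distribution with a=1, b=13:
h(X) = 2.4849 nats

(In bits, this would be 3.5850 bits.)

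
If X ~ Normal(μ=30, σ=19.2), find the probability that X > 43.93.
0.234066

We have X ~ Normal(μ=30, σ=19.2).

P(X > 43.93) = 1 - P(X ≤ 43.93)
                = 1 - F(43.93)
                = 1 - 0.765934
                = 0.234066

So there's approximately a 23.4% chance that X exceeds 43.93.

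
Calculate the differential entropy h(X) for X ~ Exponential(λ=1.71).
0.4635 nats

We have X ~ Exponential(λ=1.71).

The differential entropy measures the uncertainty or information content of the distribution.

For an Exponential distribution with λ=1.71:
h(X) = 0.4635 nats

(In bits, this would be 0.6687 bits.)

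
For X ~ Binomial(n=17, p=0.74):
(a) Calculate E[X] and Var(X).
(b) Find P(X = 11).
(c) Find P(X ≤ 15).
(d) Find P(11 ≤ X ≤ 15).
(a) E[X] = 12.5800, Var(X) = 3.2708
(b) P(X = 11) = 0.139306
(c) P(X ≤ 15) = 0.958279
(d) P(11 ≤ X ≤ 15) = 0.831484

We have X ~ Binomial(n=17, p=0.74).

(a) Moments:
E[X] = 12.5800
Var(X) = 3.2708
σ = √Var(X) = 1.8085

(b) Point probability using PMF:
P(X = 11) = 0.139306

(c) Cumulative probability using CDF:
P(X ≤ 15) = F(15) = 0.958279

(d) Range probability:
P(11 ≤ X ≤ 15) = P(X ≤ 15) - P(X ≤ 10)
                   = F(15) - F(10)
                   = 0.958279 - 0.126795
                   = 0.831484

This means approximately 83.1% of outcomes fall in the interval [11, 15].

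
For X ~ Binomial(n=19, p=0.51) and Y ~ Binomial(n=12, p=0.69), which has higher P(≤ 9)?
Y has higher probability (P(Y ≤ 9) = 0.7704 > P(X ≤ 9) = 0.4648)

Compute P(≤ 9) for each distribution:

X ~ Binomial(n=19, p=0.51):
P(X ≤ 9) = 0.4648

Y ~ Binomial(n=12, p=0.69):
P(Y ≤ 9) = 0.7704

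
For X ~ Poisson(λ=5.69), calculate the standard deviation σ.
2.3854

We have X ~ Poisson(λ=5.69).

For a Poisson distribution with λ=5.69:
σ = √Var(X) = 2.3854

The standard deviation is the square root of the variance.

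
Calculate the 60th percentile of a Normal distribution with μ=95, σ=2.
95.5067

We have X ~ Normal(μ=95, σ=2).

We want to find x such that P(X ≤ x) = 0.6.

This is the 60th percentile, which means 60% of values fall below this point.

Using the inverse CDF (quantile function):
x = F⁻¹(0.6) = 95.5067

Verification: P(X ≤ 95.5067) = 0.6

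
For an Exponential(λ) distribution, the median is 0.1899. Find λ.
λ = 3.6501

For X ~ Exponential(λ), the CDF is F(x) = 1 - e^(-λx).
The median m satisfies F(m) = 0.5:
1 - e^(-λm) = 0.5
e^(-λm) = 0.5
λm = ln(2)
m = ln(2) / λ

Given m = 0.1899:
λ = ln(2) / 0.1899 = 0.693147 / 0.1899 = 3.6501

Verification: ln(2) / 3.6501 = 0.1899 ✓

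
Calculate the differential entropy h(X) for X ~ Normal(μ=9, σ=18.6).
4.3421 nats

We have X ~ Normal(μ=9, σ=18.6).

The differential entropy measures the uncertainty or information content of the distribution.

For a Normal distribution with μ=9, σ=18.6:
h(X) = 4.3421 nats

(In bits, this would be 6.2643 bits.)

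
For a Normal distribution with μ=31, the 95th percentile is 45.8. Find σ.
σ = 8.9978

For X ~ Normal(μ, σ), the p-th percentile satisfies x = μ + z_p × σ,
where z_p = Φ⁻¹(p) is the standard normal quantile.

Step 1: z_{0.95} = Φ⁻¹(0.95) = 1.6449

Step 2: Solve for σ:
45.8 = 31 + 1.6449 × σ
σ = (45.8 - 31) / 1.6449
σ = 14.80 / 1.6449
σ = 8.9978

Verification: μ + z × σ = 31 + 1.6449 × 8.9978 = 45.80 ✓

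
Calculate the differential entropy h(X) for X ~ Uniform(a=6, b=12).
1.7918 nats

We have X ~ Uniform(a=6, b=12).

The differential entropy measures the uncertainty or information content of the distribution.

For a Uniform distribution with a=6, b=12:
h(X) = 1.7918 nats

(In bits, this would be 2.5850 bits.)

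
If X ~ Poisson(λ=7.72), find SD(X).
2.7785

We have X ~ Poisson(λ=7.72).

For a Poisson distribution with λ=7.72:
σ = √Var(X) = 2.7785

The standard deviation is the square root of the variance.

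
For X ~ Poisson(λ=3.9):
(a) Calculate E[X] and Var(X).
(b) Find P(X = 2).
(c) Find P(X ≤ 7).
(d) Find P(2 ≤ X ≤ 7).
(a) E[X] = 3.9000, Var(X) = 3.9000
(b) P(X = 2) = 0.153940
(c) P(X ≤ 7) = 0.954598
(d) P(2 ≤ X ≤ 7) = 0.855413

We have X ~ Poisson(λ=3.9).

(a) Moments:
E[X] = 3.9000
Var(X) = 3.9000
σ = √Var(X) = 1.9748

(b) Point probability using PMF:
P(X = 2) = 0.153940

(c) Cumulative probability using CDF:
P(X ≤ 7) = F(7) = 0.954598

(d) Range probability:
P(2 ≤ X ≤ 7) = P(X ≤ 7) - P(X ≤ 1)
                   = F(7) - F(1)
                   = 0.954598 - 0.099185
                   = 0.855413

This means approximately 85.5% of outcomes fall in the interval [2, 7].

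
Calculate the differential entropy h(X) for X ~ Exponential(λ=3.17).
-0.1537 nats

We have X ~ Exponential(λ=3.17).

The differential entropy measures the uncertainty or information content of the distribution.

For an Exponential distribution with λ=3.17:
h(X) = -0.1537 nats

(In bits, this would be -0.2218 bits.)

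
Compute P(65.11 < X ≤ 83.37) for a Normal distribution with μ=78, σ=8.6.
0.666866

We have X ~ Normal(μ=78, σ=8.6).

To find P(65.11 < X ≤ 83.37), we use:
P(65.11 < X ≤ 83.37) = P(X ≤ 83.37) - P(X ≤ 65.11)
                 = F(83.37) - F(65.11)
                 = 0.733824 - 0.066958
                 = 0.666866

So there's approximately a 66.7% chance that X falls in this range.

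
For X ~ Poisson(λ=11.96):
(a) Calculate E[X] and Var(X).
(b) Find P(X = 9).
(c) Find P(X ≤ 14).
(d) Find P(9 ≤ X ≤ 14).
(a) E[X] = 11.9600, Var(X) = 11.9600
(b) P(X = 9) = 0.088238
(c) P(X ≤ 14) = 0.775632
(d) P(9 ≤ X ≤ 14) = 0.617966

We have X ~ Poisson(λ=11.96).

(a) Moments:
E[X] = 11.9600
Var(X) = 11.9600
σ = √Var(X) = 3.4583

(b) Point probability using PMF:
P(X = 9) = 0.088238

(c) Cumulative probability using CDF:
P(X ≤ 14) = F(14) = 0.775632

(d) Range probability:
P(9 ≤ X ≤ 14) = P(X ≤ 14) - P(X ≤ 8)
                   = F(14) - F(8)
                   = 0.775632 - 0.157666
                   = 0.617966

This means approximately 61.8% of outcomes fall in the interval [9, 14].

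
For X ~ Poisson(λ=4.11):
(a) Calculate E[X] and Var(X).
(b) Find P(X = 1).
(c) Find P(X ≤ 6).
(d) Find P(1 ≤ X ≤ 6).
(a) E[X] = 4.1100, Var(X) = 4.1100
(b) P(X = 1) = 0.067436
(c) P(X ≤ 6) = 0.877552
(d) P(1 ≤ X ≤ 6) = 0.861145

We have X ~ Poisson(λ=4.11).

(a) Moments:
E[X] = 4.1100
Var(X) = 4.1100
σ = √Var(X) = 2.0273

(b) Point probability using PMF:
P(X = 1) = 0.067436

(c) Cumulative probability using CDF:
P(X ≤ 6) = F(6) = 0.877552

(d) Range probability:
P(1 ≤ X ≤ 6) = P(X ≤ 6) - P(X ≤ 0)
                   = F(6) - F(0)
                   = 0.877552 - 0.016408
                   = 0.861145

This means approximately 86.1% of outcomes fall in the interval [1, 6].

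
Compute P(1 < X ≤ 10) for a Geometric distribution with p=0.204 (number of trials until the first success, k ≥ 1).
0.693875

We have X ~ Geometric(p=0.204) (number of trials until the first success, k ≥ 1).

To find P(1 < X ≤ 10), we use:
P(1 < X ≤ 10) = P(X ≤ 10) - P(X ≤ 1)
                 = F(10) - F(1)
                 = 0.897875 - 0.204000
                 = 0.693875

So there's approximately a 69.4% chance that X falls in this range.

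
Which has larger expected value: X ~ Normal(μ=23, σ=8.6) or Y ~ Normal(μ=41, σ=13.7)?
Y has larger mean (41.0000 > 23.0000)

Compute the expected value for each distribution:

X ~ Normal(μ=23, σ=8.6):
E[X] = 23.0000

Y ~ Normal(μ=41, σ=13.7):
E[Y] = 41.0000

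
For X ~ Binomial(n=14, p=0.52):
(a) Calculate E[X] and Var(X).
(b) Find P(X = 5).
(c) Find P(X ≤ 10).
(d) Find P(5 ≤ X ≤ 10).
(a) E[X] = 7.2800, Var(X) = 3.4944
(b) P(X = 5) = 0.102956
(c) P(X ≤ 10) = 0.960074
(d) P(5 ≤ X ≤ 10) = 0.892367

We have X ~ Binomial(n=14, p=0.52).

(a) Moments:
E[X] = 7.2800
Var(X) = 3.4944
σ = √Var(X) = 1.8693

(b) Point probability using PMF:
P(X = 5) = 0.102956

(c) Cumulative probability using CDF:
P(X ≤ 10) = F(10) = 0.960074

(d) Range probability:
P(5 ≤ X ≤ 10) = P(X ≤ 10) - P(X ≤ 4)
                   = F(10) - F(4)
                   = 0.960074 - 0.067706
                   = 0.892367

This means approximately 89.2% of outcomes fall in the interval [5, 10].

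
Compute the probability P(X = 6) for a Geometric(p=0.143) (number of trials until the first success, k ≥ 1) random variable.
0.066106

We have X ~ Geometric(p=0.143) (number of trials until the first success, k ≥ 1).

For a Geometric distribution, the PMF gives us the probability of each outcome.

Using the PMF formula:
P(X = 6) = 0.066106

Rounded to 4 decimal places: 0.0661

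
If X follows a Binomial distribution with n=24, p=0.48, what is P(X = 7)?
0.030196

We have X ~ Binomial(n=24, p=0.48).

For a Binomial distribution, the PMF gives us the probability of each outcome.

Using the PMF formula:
P(X = 7) = 0.030196

Rounded to 4 decimal places: 0.0302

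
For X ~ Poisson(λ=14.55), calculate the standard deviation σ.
3.8144

We have X ~ Poisson(λ=14.55).

For a Poisson distribution with λ=14.55:
σ = √Var(X) = 3.8144

The standard deviation is the square root of the variance.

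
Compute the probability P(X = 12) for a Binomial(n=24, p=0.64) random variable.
0.060509

We have X ~ Binomial(n=24, p=0.64).

For a Binomial distribution, the PMF gives us the probability of each outcome.

Using the PMF formula:
P(X = 12) = 0.060509

Rounded to 4 decimal places: 0.0605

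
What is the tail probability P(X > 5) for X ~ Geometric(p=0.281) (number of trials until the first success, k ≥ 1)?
0.192152

We have X ~ Geometric(p=0.281) (number of trials until the first success, k ≥ 1).

P(X > 5) = 1 - P(X ≤ 5)
                = 1 - F(5)
                = 1 - 0.807848
                = 0.192152

So there's approximately a 19.2% chance that X exceeds 5.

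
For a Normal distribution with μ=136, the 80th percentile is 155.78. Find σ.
σ = 23.5023

For X ~ Normal(μ, σ), the p-th percentile satisfies x = μ + z_p × σ,
where z_p = Φ⁻¹(p) is the standard normal quantile.

Step 1: z_{0.8} = Φ⁻¹(0.8) = 0.8416

Step 2: Solve for σ:
155.78 = 136 + 0.8416 × σ
σ = (155.78 - 136) / 0.8416
σ = 19.78 / 0.8416
σ = 23.5023

Verification: μ + z × σ = 136 + 0.8416 × 23.5023 = 155.78 ✓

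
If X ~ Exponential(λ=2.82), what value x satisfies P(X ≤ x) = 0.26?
0.1068

We have X ~ Exponential(λ=2.82).

We want to find x such that P(X ≤ x) = 0.26.

This is the 26th percentile, which means 26% of values fall below this point.

Using the inverse CDF (quantile function):
x = F⁻¹(0.26) = 0.1068

Verification: P(X ≤ 0.1068) = 0.26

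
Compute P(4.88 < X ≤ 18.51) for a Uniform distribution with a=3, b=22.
0.717368

We have X ~ Uniform(a=3, b=22).

To find P(4.88 < X ≤ 18.51), we use:
P(4.88 < X ≤ 18.51) = P(X ≤ 18.51) - P(X ≤ 4.88)
                 = F(18.51) - F(4.88)
                 = 0.816316 - 0.098947
                 = 0.717368

So there's approximately a 71.7% chance that X falls in this range.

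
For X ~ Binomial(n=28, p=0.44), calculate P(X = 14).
0.121981

We have X ~ Binomial(n=28, p=0.44).

For a Binomial distribution, the PMF gives us the probability of each outcome.

Using the PMF formula:
P(X = 14) = 0.121981

Rounded to 4 decimal places: 0.1220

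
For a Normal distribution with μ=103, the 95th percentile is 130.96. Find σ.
σ = 16.9985

For X ~ Normal(μ, σ), the p-th percentile satisfies x = μ + z_p × σ,
where z_p = Φ⁻¹(p) is the standard normal quantile.

Step 1: z_{0.95} = Φ⁻¹(0.95) = 1.6449

Step 2: Solve for σ:
130.96 = 103 + 1.6449 × σ
σ = (130.96 - 103) / 1.6449
σ = 27.96 / 1.6449
σ = 16.9985

Verification: μ + z × σ = 103 + 1.6449 × 16.9985 = 130.96 ✓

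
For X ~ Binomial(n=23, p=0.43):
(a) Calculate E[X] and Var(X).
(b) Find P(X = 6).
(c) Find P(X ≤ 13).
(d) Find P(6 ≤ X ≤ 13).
(a) E[X] = 9.8900, Var(X) = 5.6373
(b) P(X = 6) = 0.045162
(c) P(X ≤ 13) = 0.935082
(d) P(6 ≤ X ≤ 13) = 0.905926

We have X ~ Binomial(n=23, p=0.43).

(a) Moments:
E[X] = 9.8900
Var(X) = 5.6373
σ = √Var(X) = 2.3743

(b) Point probability using PMF:
P(X = 6) = 0.045162

(c) Cumulative probability using CDF:
P(X ≤ 13) = F(13) = 0.935082

(d) Range probability:
P(6 ≤ X ≤ 13) = P(X ≤ 13) - P(X ≤ 5)
                   = F(13) - F(5)
                   = 0.935082 - 0.029156
                   = 0.905926

This means approximately 90.6% of outcomes fall in the interval [6, 13].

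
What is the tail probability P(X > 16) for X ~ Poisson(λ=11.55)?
0.078686

We have X ~ Poisson(λ=11.55).

P(X > 16) = 1 - P(X ≤ 16)
                = 1 - F(16)
                = 1 - 0.921314
                = 0.078686

So there's approximately a 7.9% chance that X exceeds 16.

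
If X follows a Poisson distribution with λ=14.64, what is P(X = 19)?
0.050363

We have X ~ Poisson(λ=14.64).

For a Poisson distribution, the PMF gives us the probability of each outcome.

Using the PMF formula:
P(X = 19) = 0.050363

Rounded to 4 decimal places: 0.0504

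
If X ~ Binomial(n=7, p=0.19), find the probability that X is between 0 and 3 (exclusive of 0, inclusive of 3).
0.743305

We have X ~ Binomial(n=7, p=0.19).

To find P(0 < X ≤ 3), we use:
P(0 < X ≤ 3) = P(X ≤ 3) - P(X ≤ 0)
                 = F(3) - F(0)
                 = 0.972072 - 0.228768
                 = 0.743305

So there's approximately a 74.3% chance that X falls in this range.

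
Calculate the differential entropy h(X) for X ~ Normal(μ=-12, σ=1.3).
1.6813 nats

We have X ~ Normal(μ=-12, σ=1.3).

The differential entropy measures the uncertainty or information content of the distribution.

For a Normal distribution with μ=-12, σ=1.3:
h(X) = 1.6813 nats

(In bits, this would be 2.4256 bits.)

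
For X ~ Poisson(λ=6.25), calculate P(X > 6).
0.433785

We have X ~ Poisson(λ=6.25).

P(X > 6) = 1 - P(X ≤ 6)
                = 1 - F(6)
                = 1 - 0.566215
                = 0.433785

So there's approximately a 43.4% chance that X exceeds 6.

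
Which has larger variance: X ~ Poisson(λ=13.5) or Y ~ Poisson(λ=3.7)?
X has larger variance (13.5000 > 3.7000)

Compute the variance for each distribution:

X ~ Poisson(λ=13.5):
Var(X) = 13.5000

Y ~ Poisson(λ=3.7):
Var(Y) = 3.7000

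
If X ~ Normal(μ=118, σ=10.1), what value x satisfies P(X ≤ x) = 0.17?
108.3629

We have X ~ Normal(μ=118, σ=10.1).

We want to find x such that P(X ≤ x) = 0.17.

This is the 17th percentile, which means 17% of values fall below this point.

Using the inverse CDF (quantile function):
x = F⁻¹(0.17) = 108.3629

Verification: P(X ≤ 108.3629) = 0.17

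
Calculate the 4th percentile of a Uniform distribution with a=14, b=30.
14.6400

We have X ~ Uniform(a=14, b=30).

We want to find x such that P(X ≤ x) = 0.04.

This is the 4th percentile, which means 4% of values fall below this point.

Using the inverse CDF (quantile function):
x = F⁻¹(0.04) = 14.6400

Verification: P(X ≤ 14.6400) = 0.04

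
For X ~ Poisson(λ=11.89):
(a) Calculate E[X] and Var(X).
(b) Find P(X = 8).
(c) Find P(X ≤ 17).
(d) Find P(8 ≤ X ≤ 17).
(a) E[X] = 11.8900, Var(X) = 11.8900
(b) P(X = 8) = 0.067947
(c) P(X ≤ 17) = 0.941153
(d) P(8 ≤ X ≤ 17) = 0.846732

We have X ~ Poisson(λ=11.89).

(a) Moments:
E[X] = 11.8900
Var(X) = 11.8900
σ = √Var(X) = 3.4482

(b) Point probability using PMF:
P(X = 8) = 0.067947

(c) Cumulative probability using CDF:
P(X ≤ 17) = F(17) = 0.941153

(d) Range probability:
P(8 ≤ X ≤ 17) = P(X ≤ 17) - P(X ≤ 7)
                   = F(17) - F(7)
                   = 0.941153 - 0.094421
                   = 0.846732

This means approximately 84.7% of outcomes fall in the interval [8, 17].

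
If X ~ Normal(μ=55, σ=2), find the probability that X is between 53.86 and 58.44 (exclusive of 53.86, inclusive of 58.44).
0.672945

We have X ~ Normal(μ=55, σ=2).

To find P(53.86 < X ≤ 58.44), we use:
P(53.86 < X ≤ 58.44) = P(X ≤ 58.44) - P(X ≤ 53.86)
                 = F(58.44) - F(53.86)
                 = 0.957284 - 0.284339
                 = 0.672945

So there's approximately a 67.3% chance that X falls in this range.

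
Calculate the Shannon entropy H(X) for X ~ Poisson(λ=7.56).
2.4184 nats

We have X ~ Poisson(λ=7.56).

The Shannon entropy measures the uncertainty or information content of the distribution.

For a Poisson distribution with λ=7.56:
H(X) = 2.4184 nats

(In bits, this would be 3.4891 bits.)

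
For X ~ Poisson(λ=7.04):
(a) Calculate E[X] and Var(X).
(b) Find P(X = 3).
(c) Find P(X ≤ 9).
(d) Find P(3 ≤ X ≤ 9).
(a) E[X] = 7.0400, Var(X) = 7.0400
(b) P(X = 3) = 0.050949
(c) P(X ≤ 9) = 0.826417
(d) P(3 ≤ X ≤ 9) = 0.797662

We have X ~ Poisson(λ=7.04).

(a) Moments:
E[X] = 7.0400
Var(X) = 7.0400
σ = √Var(X) = 2.6533

(b) Point probability using PMF:
P(X = 3) = 0.050949

(c) Cumulative probability using CDF:
P(X ≤ 9) = F(9) = 0.826417

(d) Range probability:
P(3 ≤ X ≤ 9) = P(X ≤ 9) - P(X ≤ 2)
                   = F(9) - F(2)
                   = 0.826417 - 0.028755
                   = 0.797662

This means approximately 79.8% of outcomes fall in the interval [3, 9].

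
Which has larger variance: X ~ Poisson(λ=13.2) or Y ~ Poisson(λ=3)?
X has larger variance (13.2000 > 3.0000)

Compute the variance for each distribution:

X ~ Poisson(λ=13.2):
Var(X) = 13.2000

Y ~ Poisson(λ=3):
Var(Y) = 3.0000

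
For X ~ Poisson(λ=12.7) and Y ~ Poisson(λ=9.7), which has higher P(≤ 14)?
Y has higher probability (P(Y ≤ 14) = 0.9312 > P(X ≤ 14) = 0.7054)

Compute P(≤ 14) for each distribution:

X ~ Poisson(λ=12.7):
P(X ≤ 14) = 0.7054

Y ~ Poisson(λ=9.7):
P(Y ≤ 14) = 0.9312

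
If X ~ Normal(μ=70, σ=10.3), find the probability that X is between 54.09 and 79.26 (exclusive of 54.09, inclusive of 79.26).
0.754467

We have X ~ Normal(μ=70, σ=10.3).

To find P(54.09 < X ≤ 79.26), we use:
P(54.09 < X ≤ 79.26) = P(X ≤ 79.26) - P(X ≤ 54.09)
                 = F(79.26) - F(54.09)
                 = 0.815681 - 0.061214
                 = 0.754467

So there's approximately a 75.4% chance that X falls in this range.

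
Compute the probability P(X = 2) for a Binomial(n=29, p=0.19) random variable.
0.049560

We have X ~ Binomial(n=29, p=0.19).

For a Binomial distribution, the PMF gives us the probability of each outcome.

Using the PMF formula:
P(X = 2) = 0.049560

Rounded to 4 decimal places: 0.0496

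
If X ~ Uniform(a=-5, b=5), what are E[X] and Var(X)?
E[X] = 0.0000, Var(X) = 8.3333

We have X ~ Uniform(a=-5, b=5).

For a Uniform distribution with a=-5, b=5:

Expected value:
E[X] = 0.0000

Variance:
Var(X) = 8.3333

Standard deviation:
σ = √Var(X) = 2.8868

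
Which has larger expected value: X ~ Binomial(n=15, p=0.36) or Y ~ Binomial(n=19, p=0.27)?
X has larger mean (5.4000 > 5.1300)

Compute the expected value for each distribution:

X ~ Binomial(n=15, p=0.36):
E[X] = 5.4000

Y ~ Binomial(n=19, p=0.27):
E[Y] = 5.1300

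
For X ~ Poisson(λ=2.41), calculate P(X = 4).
0.126243

We have X ~ Poisson(λ=2.41).

For a Poisson distribution, the PMF gives us the probability of each outcome.

Using the PMF formula:
P(X = 4) = 0.126243

Rounded to 4 decimal places: 0.1262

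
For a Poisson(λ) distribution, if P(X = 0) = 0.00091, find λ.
λ = 7.0021

For a Poisson(λ) distribution, the PMF at 0 is:
P(X = 0) = λ^0 e^(-λ) / 0! = e^(-λ)

Given P(X = 0) = 0.00091:
e^(-λ) = 0.00091
-λ = ln(0.00091)
λ = -ln(0.00091) = 7.0021

Verification: e^(-7.0021) = 0.00091 ✓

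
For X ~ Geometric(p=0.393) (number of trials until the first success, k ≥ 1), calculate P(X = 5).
0.053352

We have X ~ Geometric(p=0.393) (number of trials until the first success, k ≥ 1).

For a Geometric distribution, the PMF gives us the probability of each outcome.

Using the PMF formula:
P(X = 5) = 0.053352

Rounded to 4 decimal places: 0.0534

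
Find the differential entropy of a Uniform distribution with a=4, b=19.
2.7081 nats

We have X ~ Uniform(a=4, b=19).

The differential entropy measures the uncertainty or information content of the distribution.

For a Uniform distribution with a=4, b=19:
h(X) = 2.7081 nats

(In bits, this would be 3.9069 bits.)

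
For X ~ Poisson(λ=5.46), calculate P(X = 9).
0.050550

We have X ~ Poisson(λ=5.46).

For a Poisson distribution, the PMF gives us the probability of each outcome.

Using the PMF formula:
P(X = 9) = 0.050550

Rounded to 4 decimal places: 0.0506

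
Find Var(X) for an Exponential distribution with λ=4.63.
0.0466

We have X ~ Exponential(λ=4.63).

For an Exponential distribution with λ=4.63:
Var(X) = 0.0466

The variance measures the spread of the distribution around the mean.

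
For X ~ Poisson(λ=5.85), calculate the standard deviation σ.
2.4187

We have X ~ Poisson(λ=5.85).

For a Poisson distribution with λ=5.85:
σ = √Var(X) = 2.4187

The standard deviation is the square root of the variance.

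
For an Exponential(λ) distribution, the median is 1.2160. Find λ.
λ = 0.5700

For X ~ Exponential(λ), the CDF is F(x) = 1 - e^(-λx).
The median m satisfies F(m) = 0.5:
1 - e^(-λm) = 0.5
e^(-λm) = 0.5
λm = ln(2)
m = ln(2) / λ

Given m = 1.2160:
λ = ln(2) / 1.2160 = 0.693147 / 1.2160 = 0.5700

Verification: ln(2) / 0.5700 = 1.2160 ✓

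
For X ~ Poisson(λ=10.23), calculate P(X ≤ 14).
0.904011

We have X ~ Poisson(λ=10.23).

The CDF gives us P(X ≤ k).

Using the CDF:
P(X ≤ 14) = 0.904011

This means there's approximately a 90.4% chance that X is at most 14.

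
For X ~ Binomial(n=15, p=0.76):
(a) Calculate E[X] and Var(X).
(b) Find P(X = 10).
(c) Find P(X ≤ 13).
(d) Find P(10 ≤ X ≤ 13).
(a) E[X] = 11.4000, Var(X) = 2.7360
(b) P(X = 10) = 0.153726
(c) P(X ≤ 13) = 0.906486
(d) P(10 ≤ X ≤ 13) = 0.779246

We have X ~ Binomial(n=15, p=0.76).

(a) Moments:
E[X] = 11.4000
Var(X) = 2.7360
σ = √Var(X) = 1.6541

(b) Point probability using PMF:
P(X = 10) = 0.153726

(c) Cumulative probability using CDF:
P(X ≤ 13) = F(13) = 0.906486

(d) Range probability:
P(10 ≤ X ≤ 13) = P(X ≤ 13) - P(X ≤ 9)
                   = F(13) - F(9)
                   = 0.906486 - 0.127240
                   = 0.779246

This means approximately 77.9% of outcomes fall in the interval [10, 13].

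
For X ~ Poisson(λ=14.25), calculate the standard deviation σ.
3.7749

We have X ~ Poisson(λ=14.25).

For a Poisson distribution with λ=14.25:
σ = √Var(X) = 3.7749

The standard deviation is the square root of the variance.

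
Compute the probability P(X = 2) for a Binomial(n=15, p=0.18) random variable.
0.257819

We have X ~ Binomial(n=15, p=0.18).

For a Binomial distribution, the PMF gives us the probability of each outcome.

Using the PMF formula:
P(X = 2) = 0.257819

Rounded to 4 decimal places: 0.2578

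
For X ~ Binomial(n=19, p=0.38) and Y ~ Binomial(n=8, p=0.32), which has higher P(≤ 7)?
Y has higher probability (P(Y ≤ 7) = 0.9999 > P(X ≤ 7) = 0.5599)

Compute P(≤ 7) for each distribution:

X ~ Binomial(n=19, p=0.38):
P(X ≤ 7) = 0.5599

Y ~ Binomial(n=8, p=0.32):
P(Y ≤ 7) = 0.9999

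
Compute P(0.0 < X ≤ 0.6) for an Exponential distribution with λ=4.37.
0.927343

We have X ~ Exponential(λ=4.37).

To find P(0.0 < X ≤ 0.6), we use:
P(0.0 < X ≤ 0.6) = P(X ≤ 0.6) - P(X ≤ 0.0)
                 = F(0.6) - F(0.0)
                 = 0.927343 - 0.000000
                 = 0.927343

So there's approximately a 92.7% chance that X falls in this range.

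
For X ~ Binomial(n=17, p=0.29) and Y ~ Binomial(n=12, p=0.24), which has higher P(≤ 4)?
Y has higher probability (P(Y ≤ 4) = 0.8623 > P(X ≤ 4) = 0.4240)

Compute P(≤ 4) for each distribution:

X ~ Binomial(n=17, p=0.29):
P(X ≤ 4) = 0.4240

Y ~ Binomial(n=12, p=0.24):
P(Y ≤ 4) = 0.8623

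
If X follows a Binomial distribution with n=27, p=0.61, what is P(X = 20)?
0.062012

We have X ~ Binomial(n=27, p=0.61).

For a Binomial distribution, the PMF gives us the probability of each outcome.

Using the PMF formula:
P(X = 20) = 0.062012

Rounded to 4 decimal places: 0.0620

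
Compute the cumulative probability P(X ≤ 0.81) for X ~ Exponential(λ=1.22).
0.627754

We have X ~ Exponential(λ=1.22).

The CDF gives us P(X ≤ k).

Using the CDF:
P(X ≤ 0.81) = 0.627754

This means there's approximately a 62.8% chance that X is at most 0.81.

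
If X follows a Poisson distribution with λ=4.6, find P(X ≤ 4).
0.513234

We have X ~ Poisson(λ=4.6).

The CDF gives us P(X ≤ k).

Using the CDF:
P(X ≤ 4) = 0.513234

This means there's approximately a 51.3% chance that X is at most 4.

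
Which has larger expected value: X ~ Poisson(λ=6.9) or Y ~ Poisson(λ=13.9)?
Y has larger mean (13.9000 > 6.9000)

Compute the expected value for each distribution:

X ~ Poisson(λ=6.9):
E[X] = 6.9000

Y ~ Poisson(λ=13.9):
E[Y] = 13.9000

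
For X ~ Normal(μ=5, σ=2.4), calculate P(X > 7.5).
0.148783

We have X ~ Normal(μ=5, σ=2.4).

P(X > 7.5) = 1 - P(X ≤ 7.5)
                = 1 - F(7.5)
                = 1 - 0.851217
                = 0.148783

So there's approximately a 14.9% chance that X exceeds 7.5.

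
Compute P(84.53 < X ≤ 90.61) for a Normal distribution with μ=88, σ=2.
0.862683

We have X ~ Normal(μ=88, σ=2).

To find P(84.53 < X ≤ 90.61), we use:
P(84.53 < X ≤ 90.61) = P(X ≤ 90.61) - P(X ≤ 84.53)
                 = F(90.61) - F(84.53)
                 = 0.904054 - 0.041370
                 = 0.862683

So there's approximately a 86.3% chance that X falls in this range.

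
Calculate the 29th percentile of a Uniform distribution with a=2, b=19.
6.9300

We have X ~ Uniform(a=2, b=19).

We want to find x such that P(X ≤ x) = 0.29.

This is the 29th percentile, which means 29% of values fall below this point.

Using the inverse CDF (quantile function):
x = F⁻¹(0.29) = 6.9300

Verification: P(X ≤ 6.9300) = 0.29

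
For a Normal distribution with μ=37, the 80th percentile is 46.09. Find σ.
σ = 10.8006

For X ~ Normal(μ, σ), the p-th percentile satisfies x = μ + z_p × σ,
where z_p = Φ⁻¹(p) is the standard normal quantile.

Step 1: z_{0.8} = Φ⁻¹(0.8) = 0.8416

Step 2: Solve for σ:
46.09 = 37 + 0.8416 × σ
σ = (46.09 - 37) / 0.8416
σ = 9.09 / 0.8416
σ = 10.8006

Verification: μ + z × σ = 37 + 0.8416 × 10.8006 = 46.09 ✓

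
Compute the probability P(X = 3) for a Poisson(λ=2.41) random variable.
0.209532

We have X ~ Poisson(λ=2.41).

For a Poisson distribution, the PMF gives us the probability of each outcome.

Using the PMF formula:
P(X = 3) = 0.209532

Rounded to 4 decimal places: 0.2095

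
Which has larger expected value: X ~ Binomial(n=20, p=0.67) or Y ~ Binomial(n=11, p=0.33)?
X has larger mean (13.4000 > 3.6300)

Compute the expected value for each distribution:

X ~ Binomial(n=20, p=0.67):
E[X] = 13.4000

Y ~ Binomial(n=11, p=0.33):
E[Y] = 3.6300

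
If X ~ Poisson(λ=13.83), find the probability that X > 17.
0.160904

We have X ~ Poisson(λ=13.83).

P(X > 17) = 1 - P(X ≤ 17)
                = 1 - F(17)
                = 1 - 0.839096
                = 0.160904

So there's approximately a 16.1% chance that X exceeds 17.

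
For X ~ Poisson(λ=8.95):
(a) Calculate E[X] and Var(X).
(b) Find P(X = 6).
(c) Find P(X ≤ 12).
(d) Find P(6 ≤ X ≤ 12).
(a) E[X] = 8.9500, Var(X) = 8.9500
(b) P(X = 6) = 0.092613
(c) P(X ≤ 12) = 0.879381
(d) P(6 ≤ X ≤ 12) = 0.760621

We have X ~ Poisson(λ=8.95).

(a) Moments:
E[X] = 8.9500
Var(X) = 8.9500
σ = √Var(X) = 2.9917

(b) Point probability using PMF:
P(X = 6) = 0.092613

(c) Cumulative probability using CDF:
P(X ≤ 12) = F(12) = 0.879381

(d) Range probability:
P(6 ≤ X ≤ 12) = P(X ≤ 12) - P(X ≤ 5)
                   = F(12) - F(5)
                   = 0.879381 - 0.118761
                   = 0.760621

This means approximately 76.1% of outcomes fall in the interval [6, 12].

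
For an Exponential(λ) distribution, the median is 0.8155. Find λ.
λ = 0.8500

For X ~ Exponential(λ), the CDF is F(x) = 1 - e^(-λx).
The median m satisfies F(m) = 0.5:
1 - e^(-λm) = 0.5
e^(-λm) = 0.5
λm = ln(2)
m = ln(2) / λ

Given m = 0.8155:
λ = ln(2) / 0.8155 = 0.693147 / 0.8155 = 0.8500

Verification: ln(2) / 0.8500 = 0.8155 ✓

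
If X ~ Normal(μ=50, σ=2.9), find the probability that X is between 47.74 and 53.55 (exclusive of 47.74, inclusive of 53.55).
0.671651

We have X ~ Normal(μ=50, σ=2.9).

To find P(47.74 < X ≤ 53.55), we use:
P(47.74 < X ≤ 53.55) = P(X ≤ 53.55) - P(X ≤ 47.74)
                 = F(53.55) - F(47.74)
                 = 0.889550 - 0.217898
                 = 0.671651

So there's approximately a 67.2% chance that X falls in this range.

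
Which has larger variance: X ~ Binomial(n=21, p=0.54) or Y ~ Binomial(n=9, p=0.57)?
X has larger variance (5.2164 > 2.2059)

Compute the variance for each distribution:

X ~ Binomial(n=21, p=0.54):
Var(X) = 5.2164

Y ~ Binomial(n=9, p=0.57):
Var(Y) = 2.2059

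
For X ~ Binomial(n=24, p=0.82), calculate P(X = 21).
0.182860

We have X ~ Binomial(n=24, p=0.82).

For a Binomial distribution, the PMF gives us the probability of each outcome.

Using the PMF formula:
P(X = 21) = 0.182860

Rounded to 4 decimal places: 0.1829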